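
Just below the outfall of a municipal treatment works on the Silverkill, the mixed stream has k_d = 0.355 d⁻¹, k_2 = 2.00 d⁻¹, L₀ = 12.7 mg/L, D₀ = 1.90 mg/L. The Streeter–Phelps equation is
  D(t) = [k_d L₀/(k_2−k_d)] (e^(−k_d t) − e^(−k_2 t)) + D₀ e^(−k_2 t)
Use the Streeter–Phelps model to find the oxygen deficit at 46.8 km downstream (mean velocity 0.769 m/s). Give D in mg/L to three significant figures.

Travel time t = x/v = 46.8 km / (0.769 m/s) = 46800 m / 0.769 m/s = 60860 s = 0.7044 d.
k_d L₀/(k_2−k_d) = 0.355×12.7/(2.00−0.355) = 4.508/1.645 = 2.741 mg/L.
e^(−k_d t) = e^(−0.355×0.7044) = 0.7788; e^(−k_2 t) = e^(−2.00×0.7044) = 0.2444.
D = 2.741 × (0.7788 − 0.2444) + 1.90 × 0.2444 = 1.464 + 0.4644 = 1.929 mg/L.

D ≈ 1.93 mg/L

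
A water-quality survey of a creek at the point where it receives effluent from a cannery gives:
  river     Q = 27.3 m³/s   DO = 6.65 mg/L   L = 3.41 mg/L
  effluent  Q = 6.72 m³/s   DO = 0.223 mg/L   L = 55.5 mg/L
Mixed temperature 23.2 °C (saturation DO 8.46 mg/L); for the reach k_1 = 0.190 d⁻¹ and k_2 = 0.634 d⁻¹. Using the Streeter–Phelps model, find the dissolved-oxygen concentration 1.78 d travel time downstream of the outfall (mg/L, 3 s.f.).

DO ≈ 5.18 mg/L

Mixed DO = (27.3×6.65 + 6.72×0.223)/(27.3+6.72) = 183.0/34.02 = 5.380 mg/L.
Mixed L₀ = (27.3×3.41 + 6.72×55.5)/(34.02) = 466.1/34.02 = 13.70 mg/L.
Initial deficit D₀ = C_s − DO₀ = 8.46 − 5.380 = 3.080 mg/L.
D(1.78) = [0.190×13.70/(0.634−0.190)](e^(−0.190×1.78) − e^(−0.634×1.78)) + 3.080 e^(−0.634×1.78)
= 5.862 × (0.7131 − 0.3235) + 3.080 × 0.3235 = 3.280 mg/L.
DO = 8.46 − 3.280 = 5.180 mg/L.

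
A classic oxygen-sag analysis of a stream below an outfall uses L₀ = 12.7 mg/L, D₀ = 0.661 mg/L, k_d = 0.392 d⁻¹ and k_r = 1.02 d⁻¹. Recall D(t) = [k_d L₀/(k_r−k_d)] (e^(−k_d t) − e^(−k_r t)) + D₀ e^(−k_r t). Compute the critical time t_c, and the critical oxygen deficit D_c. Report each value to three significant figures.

With k_r/k_d = 2.602 and 1 − D₀(k_r−k_d)/(k_d L₀) = 0.9166,
t_c = ln(2.602 × 0.9166) / (1.02 − 0.392) = ln(2.385) / 0.6280 = 0.8692/0.6280 = 1.384 d.
L(t_c) = L₀ e^(−k_d t_c) = 12.7 × 0.5812 = 7.382 mg/L, and at the critical point k_r D_c = k_d L, so D_c = (0.392/1.02) × 7.382 = 2.837 mg/L.

t_c ≈ 1.38 d; D_c ≈ 2.84 mg/L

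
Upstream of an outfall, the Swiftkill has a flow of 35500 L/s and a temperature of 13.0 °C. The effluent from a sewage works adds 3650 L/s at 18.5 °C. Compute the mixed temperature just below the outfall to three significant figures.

13.5 °C

Flow-weighted mixing: C = (Q_r C_r + Q_w C_w)/(Q_r + Q_w)
= (35500×13.0 + 3650×18.5)/(35500 + 3650) = 529000/39150 = 13.51 °C.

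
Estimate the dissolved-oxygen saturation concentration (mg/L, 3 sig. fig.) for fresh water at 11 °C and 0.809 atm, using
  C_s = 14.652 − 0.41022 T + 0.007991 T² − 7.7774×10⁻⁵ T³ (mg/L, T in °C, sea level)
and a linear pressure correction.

C_s ≈ 8.90 mg/L

At sea level: C_s = 14.652 − 0.41022×11 + 0.007991×11² − 7.7774×10⁻⁵×11³ = 11.00 mg/L.
Pressure correction: C_s' = 11.00 × 0.809 = 8.901 mg/L.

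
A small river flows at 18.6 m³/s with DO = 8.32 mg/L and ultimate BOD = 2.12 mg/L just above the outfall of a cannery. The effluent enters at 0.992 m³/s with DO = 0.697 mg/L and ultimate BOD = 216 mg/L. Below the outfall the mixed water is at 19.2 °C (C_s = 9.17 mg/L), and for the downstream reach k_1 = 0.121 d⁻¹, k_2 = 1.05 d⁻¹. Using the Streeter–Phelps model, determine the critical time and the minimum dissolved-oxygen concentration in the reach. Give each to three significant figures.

t_c ≈ 0.905 d; minimum DO ≈ 7.83 mg/L

Mixed DO = (18.6×8.32 + 0.992×0.697)/(18.6+0.992) = 155.4/19.59 = 7.934 mg/L.
Mixed L₀ = (18.6×2.12 + 0.992×216)/(19.59) = 253.7/19.59 = 12.95 mg/L.
Initial deficit D₀ = C_s − DO₀ = 9.17 − 7.934 = 1.236 mg/L.
t_c = (1/0.9290) ln[(1.05/0.121)(1 − 1.236×0.9290/(0.121×12.95))] = 1.076 × ln(2.319) = 0.9052 d.
D_c = (0.121/1.05) × 12.95 × e^(−0.121×0.9052) = 0.1152 × 12.95 × 0.8963 = 1.337 mg/L.
Minimum DO = 9.17 − 1.337 = 7.833 mg/L.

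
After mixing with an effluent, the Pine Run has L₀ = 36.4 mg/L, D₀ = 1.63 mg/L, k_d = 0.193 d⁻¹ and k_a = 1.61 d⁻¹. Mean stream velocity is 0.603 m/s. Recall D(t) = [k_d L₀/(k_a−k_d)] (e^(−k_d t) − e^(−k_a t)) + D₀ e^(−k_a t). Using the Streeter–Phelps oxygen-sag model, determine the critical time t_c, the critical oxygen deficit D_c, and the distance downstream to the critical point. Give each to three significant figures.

t_c ≈ 1.22 d; D_c ≈ 3.45 mg/L; x_c ≈ 63.3 km

With k_a/k_d = 8.342 and 1 − D₀(k_a−k_d)/(k_d L₀) = 0.6712,
t_c = ln(8.342 × 0.6712) / (1.61 − 0.193) = ln(5.599) / 1.417 = 1.723/1.417 = 1.216 d.
L(t_c) = L₀ e^(−k_d t_c) = 36.4 × 0.7909 = 28.79 mg/L, and at the critical point k_a D_c = k_d L, so D_c = (0.193/1.61) × 28.79 = 3.451 mg/L.
x_c = v t_c = 0.603 m/s × 1.216 d × 86400 s/d = 63340 m ≈ 63.3 km.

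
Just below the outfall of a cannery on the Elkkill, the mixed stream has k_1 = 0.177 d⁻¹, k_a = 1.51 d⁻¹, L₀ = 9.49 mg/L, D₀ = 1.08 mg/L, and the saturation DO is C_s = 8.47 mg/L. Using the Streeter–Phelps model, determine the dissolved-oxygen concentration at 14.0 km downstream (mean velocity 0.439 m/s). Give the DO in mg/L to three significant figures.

Travel time t = x/v = 14.0 km / (0.439 m/s) = 14000 m / 0.439 m/s = 31890 s = 0.3691 d.
k_1 L₀/(k_a−k_1) = 0.177×9.49/(1.51−0.177) = 1.680/1.333 = 1.260 mg/L.
e^(−k_1 t) = e^(−0.177×0.3691) = 0.9368; e^(−k_a t) = e^(−1.51×0.3691) = 0.5727.
D = 1.260 × (0.9368 − 0.5727) + 1.08 × 0.5727 = 0.4587 + 0.6185 = 1.077 mg/L.
DO = C_s − D = 8.47 − 1.077 = 7.393 mg/L.

DO ≈ 7.39 mg/L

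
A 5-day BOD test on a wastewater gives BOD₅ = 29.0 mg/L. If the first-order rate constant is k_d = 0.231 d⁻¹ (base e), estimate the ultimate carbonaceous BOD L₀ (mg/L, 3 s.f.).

BOD₅ = L₀(1 − e^(−5k_d)) ⇒ L₀ = BOD₅ / (1 − e^(−5×0.231))
= 29.0 / (1 − 0.3151) = 29.0 / 0.6849 = 42.34 mg/L.

L₀ ≈ 42.3 mg/L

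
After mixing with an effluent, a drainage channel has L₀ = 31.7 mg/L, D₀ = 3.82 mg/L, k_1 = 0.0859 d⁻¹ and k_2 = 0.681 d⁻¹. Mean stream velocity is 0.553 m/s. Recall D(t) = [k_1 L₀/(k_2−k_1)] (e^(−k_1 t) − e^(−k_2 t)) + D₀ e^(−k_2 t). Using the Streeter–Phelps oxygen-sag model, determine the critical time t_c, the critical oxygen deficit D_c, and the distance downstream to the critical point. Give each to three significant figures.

At the critical point dD/dt = 0, so k_1 L₀ e^(−k_1 t) = k_2 D. Substituting D(t) from the Streeter–Phelps equation and solving for t gives
t_c = ln[(k_2/k_1)(1 − D₀(k_2−k_1)/(k_1 L₀))] / (k_2−k_1).
Here k_2−k_1 = 0.5951 d⁻¹ and 1 − D₀(k_2−k_1)/(k_1 L₀) = 1 − 3.82×0.5951/(0.0859×31.7) = 0.1652, so
t_c = ln(7.928 × 0.1652) / 0.5951 = 0.2696 / 0.5951 = 0.4530 d.
D_c = (k_1/k_2) L₀ e^(−k_1 t_c) = (0.0859/0.681) × 31.7 × e^(−0.0859×0.4530) = 0.1261 × 31.7 × 0.9618 = 3.846 mg/L.
x_c = v t_c = 0.553 m/s × 0.4530 d × 86400 s/d = 21640 m ≈ 21.6 km.

t_c ≈ 0.453 d; D_c ≈ 3.85 mg/L; x_c ≈ 21.6 km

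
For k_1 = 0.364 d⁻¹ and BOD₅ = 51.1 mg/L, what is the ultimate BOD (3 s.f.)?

BOD₅ = L₀(1 − e^(−5k_1)) ⇒ L₀ = BOD₅ / (1 − e^(−5×0.364))
= 51.1 / (1 − 0.1620) = 51.1 / 0.8380 = 60.98 mg/L.

L₀ ≈ 61.0 mg/L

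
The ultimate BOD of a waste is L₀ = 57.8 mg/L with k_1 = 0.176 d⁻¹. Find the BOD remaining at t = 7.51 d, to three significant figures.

L ≈ 15.4 mg/L

L_t = L₀ e^(−k_1 t) = 57.8 × e^(−0.176×7.51) = 57.8 × 0.2667 = 15.41 mg/L.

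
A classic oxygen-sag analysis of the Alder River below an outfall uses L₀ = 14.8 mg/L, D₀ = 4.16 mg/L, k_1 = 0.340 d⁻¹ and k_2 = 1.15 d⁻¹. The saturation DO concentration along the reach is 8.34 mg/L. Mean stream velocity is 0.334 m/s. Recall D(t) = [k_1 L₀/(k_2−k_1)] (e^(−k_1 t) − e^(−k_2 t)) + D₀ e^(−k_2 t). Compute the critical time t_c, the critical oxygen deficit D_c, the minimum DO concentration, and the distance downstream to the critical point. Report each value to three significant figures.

t_c ≈ 0.137 d; D_c ≈ 4.18 mg/L; min DO ≈ 4.16 mg/L; x_c ≈ 3.96 km

With k_2/k_1 = 3.382 and 1 − D₀(k_2−k_1)/(k_1 L₀) = 0.3304,
t_c = ln(3.382 × 0.3304) / (1.15 − 0.340) = ln(1.117) / 0.8100 = 0.1110/0.8100 = 0.1371 d.
L(t_c) = L₀ e^(−k_1 t_c) = 14.8 × 0.9545 = 14.13 mg/L, and at the critical point k_2 D_c = k_1 L, so D_c = (0.340/1.15) × 14.13 = 4.176 mg/L.
Minimum DO = C_s − D_c = 8.34 − 4.176 = 4.164 mg/L.
x_c = v t_c = 0.334 m/s × 0.1371 d × 86400 s/d = 3955 m ≈ 3.96 km.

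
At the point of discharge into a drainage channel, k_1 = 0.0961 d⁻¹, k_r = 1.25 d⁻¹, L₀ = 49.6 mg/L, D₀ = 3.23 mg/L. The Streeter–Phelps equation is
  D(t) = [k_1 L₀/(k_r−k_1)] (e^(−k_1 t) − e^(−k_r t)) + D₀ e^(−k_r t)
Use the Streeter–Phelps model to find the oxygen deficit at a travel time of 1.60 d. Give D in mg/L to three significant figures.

D ≈ 3.42 mg/L

k_1 L₀/(k_r−k_1) = 0.0961×49.6/(1.25−0.0961) = 4.767/1.154 = 4.131 mg/L.
e^(−k_1 t) = e^(−0.0961×1.600) = 0.8575; e^(−k_r t) = e^(−1.25×1.600) = 0.1353.
D = 4.131 × (0.8575 − 0.1353) + 3.23 × 0.1353 = 2.983 + 0.4371 = 3.420 mg/L.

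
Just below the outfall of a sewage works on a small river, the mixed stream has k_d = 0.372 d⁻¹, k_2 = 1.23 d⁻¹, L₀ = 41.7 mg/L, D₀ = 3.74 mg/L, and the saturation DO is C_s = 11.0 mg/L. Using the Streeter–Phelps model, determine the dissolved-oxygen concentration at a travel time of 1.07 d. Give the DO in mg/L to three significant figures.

k_d L₀/(k_2−k_d) = 0.372×41.7/(1.23−0.372) = 15.51/0.8580 = 18.08 mg/L.
e^(−k_d t) = e^(−0.372×1.070) = 0.6716; e^(−k_2 t) = e^(−1.23×1.070) = 0.2682.
D = 18.08 × (0.6716 − 0.2682) + 3.74 × 0.2682 = 7.294 + 1.003 = 8.297 mg/L.
DO = C_s − D = 11.0 − 8.297 = 2.703 mg/L.

DO ≈ 2.70 mg/L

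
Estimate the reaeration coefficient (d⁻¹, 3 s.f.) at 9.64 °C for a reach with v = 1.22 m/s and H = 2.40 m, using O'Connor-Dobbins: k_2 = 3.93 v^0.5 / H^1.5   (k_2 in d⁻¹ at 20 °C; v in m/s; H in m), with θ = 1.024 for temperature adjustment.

k_2 ≈ 0.913 d⁻¹

k_2(20) = 3.93 × 1.22^0.5 / 2.40^1.5 = 3.93 × 1.105 / 3.718 = 1.167 d⁻¹.
k_2(9.64) = 1.167 × 1.024^(9.64−20) = 1.167 × 0.7822 = 0.9132 d⁻¹.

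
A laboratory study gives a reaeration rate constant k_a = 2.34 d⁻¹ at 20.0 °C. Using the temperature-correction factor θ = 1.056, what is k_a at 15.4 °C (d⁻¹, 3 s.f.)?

k_a(T₂) = k_a(T₁) · θ^(T₂−T₁) = 2.34 × 1.056^(15.4−20.0)
= 2.34 × 1.056^-4.60 = 2.34 × 0.7783 = 1.821 d⁻¹.

k_a ≈ 1.82 d⁻¹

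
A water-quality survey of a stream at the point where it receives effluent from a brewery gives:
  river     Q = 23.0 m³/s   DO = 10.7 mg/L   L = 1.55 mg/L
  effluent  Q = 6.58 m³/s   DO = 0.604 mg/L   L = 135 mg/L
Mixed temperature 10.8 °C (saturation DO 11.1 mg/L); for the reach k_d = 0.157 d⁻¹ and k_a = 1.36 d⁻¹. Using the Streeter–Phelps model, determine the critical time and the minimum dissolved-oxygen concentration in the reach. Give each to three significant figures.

Mixed DO = (23.0×10.7 + 6.58×0.604)/(23.0+6.58) = 250.1/29.58 = 8.454 mg/L.
Mixed L₀ = (23.0×1.55 + 6.58×135)/(29.58) = 923.9/29.58 = 31.24 mg/L.
Initial deficit D₀ = C_s − DO₀ = 11.1 − 8.454 = 2.646 mg/L.
t_c = (1/1.203) ln[(1.36/0.157)(1 − 2.646×1.203/(0.157×31.24))] = 0.8313 × ln(3.040) = 0.9243 d.
D_c = (0.157/1.36) × 31.24 × e^(−0.157×0.9243) = 0.1154 × 31.24 × 0.8649 = 3.119 mg/L.
Minimum DO = 11.1 − 3.119 = 7.981 mg/L.

t_c ≈ 0.924 d; minimum DO ≈ 7.98 mg/L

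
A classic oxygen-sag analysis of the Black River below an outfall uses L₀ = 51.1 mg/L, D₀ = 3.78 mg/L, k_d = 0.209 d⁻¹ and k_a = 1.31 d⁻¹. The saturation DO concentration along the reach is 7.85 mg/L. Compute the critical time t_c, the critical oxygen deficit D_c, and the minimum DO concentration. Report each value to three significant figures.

t_c = [1/(k_a−k_d)] ln[(k_a/k_d)(1 − D₀(k_a−k_d)/(k_d L₀))]
= [1/(1.31−0.209)] ln[(1.31/0.209)(1 − 3.78×1.101/(0.209×51.1))]
= (1/1.101) ln[6.268 × 0.6103] = 0.9083 × ln(3.825) = 0.9083 × 1.342 = 1.219 d.
D_c = (k_d/k_a) L₀ e^(−k_d t_c) = (0.209/1.31) × 51.1 × e^(−0.209×1.219) = 0.1595 × 51.1 × 0.7752 = 6.320 mg/L.
Minimum DO = C_s − D_c = 7.85 − 6.320 = 1.530 mg/L.

t_c ≈ 1.22 d; D_c ≈ 6.32 mg/L; min DO ≈ 1.53 mg/L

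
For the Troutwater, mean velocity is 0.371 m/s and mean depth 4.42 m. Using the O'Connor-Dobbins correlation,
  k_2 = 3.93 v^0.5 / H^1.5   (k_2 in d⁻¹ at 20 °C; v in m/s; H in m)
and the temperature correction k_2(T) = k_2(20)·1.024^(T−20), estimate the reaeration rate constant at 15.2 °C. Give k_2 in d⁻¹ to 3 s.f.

k_2(20) = 3.93 × 0.371^0.5 / 4.42^1.5 = 3.93 × 0.6091 / 9.293 = 0.2576 d⁻¹.
k_2(15.2) = 0.2576 × 1.024^(15.2−20) = 0.2576 × 0.8924 = 0.2299 d⁻¹.

k_2 ≈ 0.230 d⁻¹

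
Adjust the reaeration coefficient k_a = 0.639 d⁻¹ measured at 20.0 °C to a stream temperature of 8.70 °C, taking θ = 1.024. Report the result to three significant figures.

k_a ≈ 0.489 d⁻¹

k_a(T₂) = k_a(T₁) · θ^(T₂−T₁) = 0.639 × 1.024^(8.70−20.0)
= 0.639 × 1.024^-11.3 = 0.639 × 0.7649 = 0.4888 d⁻¹.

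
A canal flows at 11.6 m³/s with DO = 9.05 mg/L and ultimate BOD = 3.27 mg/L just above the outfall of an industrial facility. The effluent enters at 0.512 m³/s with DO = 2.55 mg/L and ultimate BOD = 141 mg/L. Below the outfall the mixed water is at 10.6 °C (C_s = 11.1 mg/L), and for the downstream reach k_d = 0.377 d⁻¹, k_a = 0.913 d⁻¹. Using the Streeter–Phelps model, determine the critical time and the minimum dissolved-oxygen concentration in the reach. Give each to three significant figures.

t_c ≈ 0.807 d; minimum DO ≈ 8.33 mg/L

Mixed DO = (11.6×9.05 + 0.512×2.55)/(11.6+0.512) = 106.3/12.11 = 8.775 mg/L.
Mixed L₀ = (11.6×3.27 + 0.512×141)/(12.11) = 110.1/12.11 = 9.092 mg/L.
Initial deficit D₀ = C_s − DO₀ = 11.1 − 8.775 = 2.325 mg/L.
t_c = (1/0.5360) ln[(0.913/0.377)(1 − 2.325×0.5360/(0.377×9.092))] = 1.866 × ln(1.541) = 0.8072 d.
D_c = (0.377/0.913) × 9.092 × e^(−0.377×0.8072) = 0.4129 × 9.092 × 0.7376 = 2.769 mg/L.
Minimum DO = 11.1 − 2.769 = 8.331 mg/L.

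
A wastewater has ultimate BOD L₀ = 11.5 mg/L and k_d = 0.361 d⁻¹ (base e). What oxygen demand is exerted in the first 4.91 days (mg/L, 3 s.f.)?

y_t = L₀(1 − e^(−k_d t)) = 11.5 × (1 − e^(−0.361×4.91))
= 11.5 × (1 − 0.1699) = 11.5 × 0.8301 = 9.546 mg/L.

y ≈ 9.55 mg/L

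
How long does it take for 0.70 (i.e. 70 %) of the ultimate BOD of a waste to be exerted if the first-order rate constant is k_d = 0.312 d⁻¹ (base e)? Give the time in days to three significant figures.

t ≈ 3.86 d

y/L₀ = 1 − e^(−k_d t) = 0.70 ⇒ e^(−k_d t) = 0.300
t = −ln(0.300) / 0.312 = 1.204 / 0.312 = 3.859 d.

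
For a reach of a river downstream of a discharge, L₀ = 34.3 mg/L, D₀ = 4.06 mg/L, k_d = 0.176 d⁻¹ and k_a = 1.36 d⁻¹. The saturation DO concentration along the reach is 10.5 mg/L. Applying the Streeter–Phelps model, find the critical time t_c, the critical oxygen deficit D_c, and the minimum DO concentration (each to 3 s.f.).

t_c ≈ 0.383 d; D_c ≈ 4.15 mg/L; min DO ≈ 6.35 mg/L

At the critical point dD/dt = 0, so k_d L₀ e^(−k_d t) = k_a D. Substituting D(t) from the Streeter–Phelps equation and solving for t gives
t_c = ln[(k_a/k_d)(1 − D₀(k_a−k_d)/(k_d L₀))] / (k_a−k_d).
Here k_a−k_d = 1.184 d⁻¹ and 1 − D₀(k_a−k_d)/(k_d L₀) = 1 − 4.06×1.184/(0.176×34.3) = 0.2037, so
t_c = ln(7.727 × 0.2037) / 1.184 = 0.4537 / 1.184 = 0.3832 d.
L(t_c) = L₀ e^(−k_d t_c) = 34.3 × 0.9348 = 32.06 mg/L, and at the critical point k_a D_c = k_d L, so D_c = (0.176/1.36) × 32.06 = 4.149 mg/L.
Minimum DO = C_s − D_c = 10.5 − 4.149 = 6.351 mg/L.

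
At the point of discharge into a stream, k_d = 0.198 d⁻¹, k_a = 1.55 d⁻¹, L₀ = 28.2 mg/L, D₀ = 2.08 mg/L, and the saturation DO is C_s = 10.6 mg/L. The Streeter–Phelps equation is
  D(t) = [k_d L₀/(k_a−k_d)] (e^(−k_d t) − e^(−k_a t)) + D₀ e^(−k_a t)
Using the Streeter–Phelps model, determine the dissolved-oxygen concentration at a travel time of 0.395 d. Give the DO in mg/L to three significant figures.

DO ≈ 7.89 mg/L

k_d L₀/(k_a−k_d) = 0.198×28.2/(1.55−0.198) = 5.584/1.352 = 4.130 mg/L.
e^(−k_d t) = e^(−0.198×0.3950) = 0.9248; e^(−k_a t) = e^(−1.55×0.3950) = 0.5421.
D = 4.130 × (0.9248 − 0.5421) + 2.08 × 0.5421 = 1.580 + 1.128 = 2.708 mg/L.
DO = C_s − D = 10.6 − 2.708 = 7.892 mg/L.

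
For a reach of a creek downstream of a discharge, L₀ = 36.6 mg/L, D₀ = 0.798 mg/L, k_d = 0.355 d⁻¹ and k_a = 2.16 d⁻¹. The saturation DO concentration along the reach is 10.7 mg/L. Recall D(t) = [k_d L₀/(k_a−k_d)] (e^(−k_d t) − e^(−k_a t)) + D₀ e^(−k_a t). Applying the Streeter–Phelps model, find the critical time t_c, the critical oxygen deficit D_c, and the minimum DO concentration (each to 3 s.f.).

With k_a/k_d = 6.085 and 1 − D₀(k_a−k_d)/(k_d L₀) = 0.8891,
t_c = ln(6.085 × 0.8891) / (2.16 − 0.355) = ln(5.410) / 1.805 = 1.688/1.805 = 0.9353 d.
D_c = (k_d/k_a) L₀ e^(−k_d t_c) = (0.355/2.16) × 36.6 × e^(−0.355×0.9353) = 0.1644 × 36.6 × 0.7175 = 4.316 mg/L.
Minimum DO = C_s − D_c = 10.7 − 4.316 = 6.384 mg/L.

t_c ≈ 0.935 d; D_c ≈ 4.32 mg/L; min DO ≈ 6.38 mg/L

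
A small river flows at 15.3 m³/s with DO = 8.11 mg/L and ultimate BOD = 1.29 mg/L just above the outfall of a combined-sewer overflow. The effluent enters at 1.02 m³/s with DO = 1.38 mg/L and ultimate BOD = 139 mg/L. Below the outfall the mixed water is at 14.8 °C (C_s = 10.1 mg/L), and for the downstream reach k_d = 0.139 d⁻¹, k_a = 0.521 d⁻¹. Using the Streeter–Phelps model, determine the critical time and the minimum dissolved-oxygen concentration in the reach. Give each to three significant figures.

Mixed DO = (15.3×8.11 + 1.02×1.38)/(15.3+1.02) = 125.5/16.32 = 7.689 mg/L.
Mixed L₀ = (15.3×1.29 + 1.02×139)/(16.32) = 161.5/16.32 = 9.897 mg/L.
Initial deficit D₀ = C_s − DO₀ = 10.1 − 7.689 = 2.411 mg/L.
t_c = (1/0.3820) ln[(0.521/0.139)(1 − 2.411×0.3820/(0.139×9.897))] = 2.618 × ln(1.239) = 0.5614 d.
D_c = (0.139/0.521) × 9.897 × e^(−0.139×0.5614) = 0.2668 × 9.897 × 0.9249 = 2.442 mg/L.
Minimum DO = 10.1 − 2.442 = 7.658 mg/L.

t_c ≈ 0.561 d; minimum DO ≈ 7.66 mg/L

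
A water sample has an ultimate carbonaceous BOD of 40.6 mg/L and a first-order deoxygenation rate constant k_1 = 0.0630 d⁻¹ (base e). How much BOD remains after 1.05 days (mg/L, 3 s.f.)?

L_t = L₀ e^(−k_1 t) = 40.6 × e^(−0.0630×1.05) = 40.6 × 0.9360 = 38.00 mg/L.

L ≈ 38.0 mg/L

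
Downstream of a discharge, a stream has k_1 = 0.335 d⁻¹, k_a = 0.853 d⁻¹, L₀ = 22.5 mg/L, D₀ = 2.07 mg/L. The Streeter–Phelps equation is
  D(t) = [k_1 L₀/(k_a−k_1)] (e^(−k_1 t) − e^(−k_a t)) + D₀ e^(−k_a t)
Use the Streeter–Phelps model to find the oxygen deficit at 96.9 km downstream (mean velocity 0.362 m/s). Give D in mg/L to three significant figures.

D ≈ 4.27 mg/L

Travel time t = x/v = 96.9 km / (0.362 m/s) = 96900 m / 0.362 m/s = 267700 s = 3.098 d.
k_1 L₀/(k_a−k_1) = 0.335×22.5/(0.853−0.335) = 7.538/0.5180 = 14.55 mg/L.
e^(−k_1 t) = e^(−0.335×3.098) = 0.3542; e^(−k_a t) = e^(−0.853×3.098) = 0.07117.
D = 14.55 × (0.3542 − 0.07117) + 2.07 × 0.07117 = 4.119 + 0.1473 = 4.266 mg/L.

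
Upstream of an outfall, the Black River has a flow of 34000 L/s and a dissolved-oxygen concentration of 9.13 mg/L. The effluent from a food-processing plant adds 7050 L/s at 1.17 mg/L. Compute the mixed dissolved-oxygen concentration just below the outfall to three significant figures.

7.76 mg/L

Flow-weighted mixing: C = (Q_r C_r + Q_w C_w)/(Q_r + Q_w)
= (34000×9.13 + 7050×1.17)/(34000 + 7050) = 318700/41050 = 7.763 mg/L.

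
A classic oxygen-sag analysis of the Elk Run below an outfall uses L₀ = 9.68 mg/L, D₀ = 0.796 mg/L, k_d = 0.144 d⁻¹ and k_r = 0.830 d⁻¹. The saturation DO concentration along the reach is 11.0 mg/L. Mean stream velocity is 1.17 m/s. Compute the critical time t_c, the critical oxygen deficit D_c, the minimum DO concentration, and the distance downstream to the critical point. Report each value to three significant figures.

t_c ≈ 1.83 d; D_c ≈ 1.29 mg/L; min DO ≈ 9.71 mg/L; x_c ≈ 185 km

At the critical point dD/dt = 0, so k_d L₀ e^(−k_d t) = k_r D. Substituting D(t) from the Streeter–Phelps equation and solving for t gives
t_c = ln[(k_r/k_d)(1 − D₀(k_r−k_d)/(k_d L₀))] / (k_r−k_d).
Here k_r−k_d = 0.6860 d⁻¹ and 1 − D₀(k_r−k_d)/(k_d L₀) = 1 − 0.796×0.6860/(0.144×9.68) = 0.6083, so
t_c = ln(5.764 × 0.6083) / 0.6860 = 1.254 / 0.6860 = 1.829 d.
D_c = (k_d/k_r) L₀ e^(−k_d t_c) = (0.144/0.830) × 9.68 × e^(−0.144×1.829) = 0.1735 × 9.68 × 0.7685 = 1.291 mg/L.
Minimum DO = C_s − D_c = 11.0 − 1.291 = 9.709 mg/L.
x_c = v t_c = 1.17 m/s × 1.829 d × 86400 s/d = 184900 m ≈ 185 km.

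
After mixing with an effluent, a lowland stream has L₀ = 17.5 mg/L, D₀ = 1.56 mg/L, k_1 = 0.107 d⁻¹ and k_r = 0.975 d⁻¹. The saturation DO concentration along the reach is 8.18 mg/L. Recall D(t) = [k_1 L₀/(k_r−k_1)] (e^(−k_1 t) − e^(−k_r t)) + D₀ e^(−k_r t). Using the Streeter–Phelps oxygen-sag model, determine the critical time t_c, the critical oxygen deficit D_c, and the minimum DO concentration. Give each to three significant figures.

t_c ≈ 1.07 d; D_c ≈ 1.71 mg/L; min DO ≈ 6.47 mg/L

t_c = [1/(k_r−k_1)] ln[(k_r/k_1)(1 − D₀(k_r−k_1)/(k_1 L₀))]
= [1/(0.975−0.107)] ln[(0.975/0.107)(1 − 1.56×0.8680/(0.107×17.5))]
= (1/0.8680) ln[9.112 × 0.2769] = 1.152 × ln(2.523) = 1.152 × 0.9254 = 1.066 d.
D_c = (k_1/k_r) L₀ e^(−k_1 t_c) = (0.107/0.975) × 17.5 × e^(−0.107×1.066) = 0.1097 × 17.5 × 0.8922 = 1.713 mg/L.
Minimum DO = C_s − D_c = 8.18 − 1.713 = 6.467 mg/L.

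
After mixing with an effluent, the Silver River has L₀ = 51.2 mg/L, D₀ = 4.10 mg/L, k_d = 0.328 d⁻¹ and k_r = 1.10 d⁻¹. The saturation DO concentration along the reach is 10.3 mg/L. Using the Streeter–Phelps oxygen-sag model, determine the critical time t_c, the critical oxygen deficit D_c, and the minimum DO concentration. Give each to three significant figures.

t_c ≈ 1.30 d; D_c ≈ 9.98 mg/L; min DO ≈ 0.323 mg/L

t_c = [1/(k_r−k_d)] ln[(k_r/k_d)(1 − D₀(k_r−k_d)/(k_d L₀))]
= [1/(1.10−0.328)] ln[(1.10/0.328)(1 − 4.10×0.7720/(0.328×51.2))]
= (1/0.7720) ln[3.354 × 0.8115] = 1.295 × ln(2.722) = 1.295 × 1.001 = 1.297 d.
D_c = (k_d/k_r) L₀ e^(−k_d t_c) = (0.328/1.10) × 51.2 × e^(−0.328×1.297) = 0.2982 × 51.2 × 0.6535 = 9.977 mg/L.
Minimum DO = C_s − D_c = 10.3 − 9.977 = 0.3228 mg/L.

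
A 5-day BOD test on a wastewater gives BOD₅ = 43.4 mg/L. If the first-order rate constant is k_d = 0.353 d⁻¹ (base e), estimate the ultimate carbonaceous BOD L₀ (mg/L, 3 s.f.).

L₀ ≈ 52.4 mg/L

BOD₅ = L₀(1 − e^(−5k_d)) ⇒ L₀ = BOD₅ / (1 − e^(−5×0.353))
= 43.4 / (1 − 0.1712) = 43.4 / 0.8288 = 52.36 mg/L.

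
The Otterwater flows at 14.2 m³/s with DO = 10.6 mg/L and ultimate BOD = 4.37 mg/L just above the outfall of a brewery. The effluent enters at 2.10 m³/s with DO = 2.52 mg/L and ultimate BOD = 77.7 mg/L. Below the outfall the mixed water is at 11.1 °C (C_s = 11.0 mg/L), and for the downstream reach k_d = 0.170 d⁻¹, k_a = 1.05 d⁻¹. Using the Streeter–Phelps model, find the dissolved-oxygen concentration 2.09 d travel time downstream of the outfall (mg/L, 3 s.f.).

DO ≈ 9.27 mg/L

Mixed DO = (14.2×10.6 + 2.10×2.52)/(14.2+2.10) = 155.8/16.30 = 9.559 mg/L.
Mixed L₀ = (14.2×4.37 + 2.10×77.7)/(16.30) = 225.2/16.30 = 13.82 mg/L.
Initial deficit D₀ = C_s − DO₀ = 11.0 − 9.559 = 1.441 mg/L.
D(2.09) = [0.170×13.82/(1.05−0.170)](e^(−0.170×2.09) − e^(−1.05×2.09)) + 1.441 e^(−1.05×2.09)
= 2.669 × (0.7010 − 0.1114) + 1.441 × 0.1114 = 1.734 mg/L.
DO = 11.0 − 1.734 = 9.266 mg/L.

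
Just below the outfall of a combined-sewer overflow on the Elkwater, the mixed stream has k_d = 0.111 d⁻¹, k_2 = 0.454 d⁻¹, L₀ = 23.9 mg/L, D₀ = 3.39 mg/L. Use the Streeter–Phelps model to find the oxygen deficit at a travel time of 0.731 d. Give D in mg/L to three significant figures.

D ≈ 4.01 mg/L

k_d L₀/(k_2−k_d) = 0.111×23.9/(0.454−0.111) = 2.653/0.3430 = 7.734 mg/L.
e^(−k_d t) = e^(−0.111×0.7310) = 0.9221; e^(−k_2 t) = e^(−0.454×0.7310) = 0.7176.
D = 7.734 × (0.9221 − 0.7176) + 3.39 × 0.7176 = 1.582 + 2.433 = 4.014 mg/L.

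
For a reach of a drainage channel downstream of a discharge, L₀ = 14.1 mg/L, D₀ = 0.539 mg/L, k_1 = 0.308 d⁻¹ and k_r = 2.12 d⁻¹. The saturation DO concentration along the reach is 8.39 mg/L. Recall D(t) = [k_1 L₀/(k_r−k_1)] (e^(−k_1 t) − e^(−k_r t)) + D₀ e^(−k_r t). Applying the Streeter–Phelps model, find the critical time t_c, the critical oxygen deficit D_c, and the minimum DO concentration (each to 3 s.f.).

t_c ≈ 0.924 d; D_c ≈ 1.54 mg/L; min DO ≈ 6.85 mg/L

At the critical point dD/dt = 0, so k_1 L₀ e^(−k_1 t) = k_r D. Substituting D(t) from the Streeter–Phelps equation and solving for t gives
t_c = ln[(k_r/k_1)(1 − D₀(k_r−k_1)/(k_1 L₀))] / (k_r−k_1).
Here k_r−k_1 = 1.812 d⁻¹ and 1 − D₀(k_r−k_1)/(k_1 L₀) = 1 − 0.539×1.812/(0.308×14.1) = 0.7751, so
t_c = ln(6.883 × 0.7751) / 1.812 = 1.674 / 1.812 = 0.9240 d.
L(t_c) = L₀ e^(−k_1 t_c) = 14.1 × 0.7523 = 10.61 mg/L, and at the critical point k_r D_c = k_1 L, so D_c = (0.308/2.12) × 10.61 = 1.541 mg/L.
Minimum DO = C_s − D_c = 8.39 − 1.541 = 6.849 mg/L.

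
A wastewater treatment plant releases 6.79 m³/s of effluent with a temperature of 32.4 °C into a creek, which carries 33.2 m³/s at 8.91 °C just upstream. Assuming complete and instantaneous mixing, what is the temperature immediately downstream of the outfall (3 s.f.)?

12.9 °C

Flow-weighted mixing: C = (Q_r C_r + Q_w C_w)/(Q_r + Q_w)
= (33.2×8.91 + 6.79×32.4)/(33.2 + 6.79) = 515.8/39.99 = 12.90 °C.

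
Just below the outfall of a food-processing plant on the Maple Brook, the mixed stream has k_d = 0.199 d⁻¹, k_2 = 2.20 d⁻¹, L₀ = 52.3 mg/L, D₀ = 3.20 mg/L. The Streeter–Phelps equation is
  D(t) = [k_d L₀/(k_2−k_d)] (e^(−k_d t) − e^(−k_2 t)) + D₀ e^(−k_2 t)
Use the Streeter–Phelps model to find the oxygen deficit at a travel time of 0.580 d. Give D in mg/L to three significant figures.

k_d L₀/(k_2−k_d) = 0.199×52.3/(2.20−0.199) = 10.41/2.001 = 5.201 mg/L.
e^(−k_d t) = e^(−0.199×0.5800) = 0.8910; e^(−k_2 t) = e^(−2.20×0.5800) = 0.2792.
D = 5.201 × (0.8910 − 0.2792) + 3.20 × 0.2792 = 3.182 + 0.8933 = 4.076 mg/L.

D ≈ 4.08 mg/L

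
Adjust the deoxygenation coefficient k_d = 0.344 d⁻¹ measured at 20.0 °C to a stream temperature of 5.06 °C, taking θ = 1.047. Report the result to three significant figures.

k_d ≈ 0.173 d⁻¹

k_d(T₂) = k_d(T₁) · θ^(T₂−T₁) = 0.344 × 1.047^(5.06−20.0)
= 0.344 × 1.047^-14.9 = 0.344 × 0.5035 = 0.1732 d⁻¹.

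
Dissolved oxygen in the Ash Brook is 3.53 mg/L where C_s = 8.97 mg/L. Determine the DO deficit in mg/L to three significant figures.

D ≈ 5.44 mg/L

D = C_s − C = 8.97 − 3.53 = 5.44 mg/L.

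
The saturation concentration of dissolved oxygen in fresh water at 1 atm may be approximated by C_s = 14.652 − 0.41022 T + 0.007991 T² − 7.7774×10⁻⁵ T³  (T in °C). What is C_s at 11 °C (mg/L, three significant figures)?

C_s = 14.652 − 0.41022×11 + 0.007991×11² − 7.7774×10⁻⁵×11³ = 11.00 mg/L.

C_s ≈ 11.0 mg/L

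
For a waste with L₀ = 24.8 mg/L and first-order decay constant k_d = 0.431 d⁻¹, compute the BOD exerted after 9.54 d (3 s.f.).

y_t = L₀(1 − e^(−k_d t)) = 24.8 × (1 − e^(−0.431×9.54))
= 24.8 × (1 − 0.01638) = 24.8 × 0.9836 = 24.39 mg/L.

y ≈ 24.4 mg/L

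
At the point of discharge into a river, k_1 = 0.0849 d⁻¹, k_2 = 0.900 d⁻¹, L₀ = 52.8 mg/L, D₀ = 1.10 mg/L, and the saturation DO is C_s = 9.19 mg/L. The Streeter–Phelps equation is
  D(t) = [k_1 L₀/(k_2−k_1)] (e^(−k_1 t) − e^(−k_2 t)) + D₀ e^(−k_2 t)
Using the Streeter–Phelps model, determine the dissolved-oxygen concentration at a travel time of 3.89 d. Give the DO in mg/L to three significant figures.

k_1 L₀/(k_2−k_1) = 0.0849×52.8/(0.900−0.0849) = 4.483/0.8151 = 5.500 mg/L.
e^(−k_1 t) = e^(−0.0849×3.890) = 0.7187; e^(−k_2 t) = e^(−0.900×3.890) = 0.03017.
D = 5.500 × (0.7187 − 0.03017) + 1.10 × 0.03017 = 3.787 + 0.03318 = 3.820 mg/L.
DO = C_s − D = 9.19 − 3.820 = 5.370 mg/L.

DO ≈ 5.37 mg/L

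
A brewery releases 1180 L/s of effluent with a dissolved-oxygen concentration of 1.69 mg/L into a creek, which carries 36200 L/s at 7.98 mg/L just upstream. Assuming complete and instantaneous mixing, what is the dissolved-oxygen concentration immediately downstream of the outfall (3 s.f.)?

7.78 mg/L

Flow-weighted mixing: C = (Q_r C_r + Q_w C_w)/(Q_r + Q_w)
= (36200×7.98 + 1180×1.69)/(36200 + 1180) = 290900/37380 = 7.781 mg/L.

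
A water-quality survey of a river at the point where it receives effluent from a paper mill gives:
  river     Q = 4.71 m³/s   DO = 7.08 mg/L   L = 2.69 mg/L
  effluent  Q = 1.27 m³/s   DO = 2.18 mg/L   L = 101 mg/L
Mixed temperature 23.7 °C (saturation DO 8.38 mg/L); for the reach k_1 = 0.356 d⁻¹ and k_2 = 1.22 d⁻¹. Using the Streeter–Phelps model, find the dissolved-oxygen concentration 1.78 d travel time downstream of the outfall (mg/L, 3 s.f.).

Mixed DO = (4.71×7.08 + 1.27×2.18)/(4.71+1.27) = 36.12/5.980 = 6.039 mg/L.
Mixed L₀ = (4.71×2.69 + 1.27×101)/(5.980) = 140.9/5.980 = 23.57 mg/L.
Initial deficit D₀ = C_s − DO₀ = 8.38 − 6.039 = 2.341 mg/L.
D(1.78) = [0.356×23.57/(1.22−0.356)](e^(−0.356×1.78) − e^(−1.22×1.78)) + 2.341 e^(−1.22×1.78)
= 9.711 × (0.5306 − 0.1140) + 2.341 × 0.1140 = 4.313 mg/L.
DO = 8.38 − 4.313 = 4.067 mg/L.

DO ≈ 4.07 mg/L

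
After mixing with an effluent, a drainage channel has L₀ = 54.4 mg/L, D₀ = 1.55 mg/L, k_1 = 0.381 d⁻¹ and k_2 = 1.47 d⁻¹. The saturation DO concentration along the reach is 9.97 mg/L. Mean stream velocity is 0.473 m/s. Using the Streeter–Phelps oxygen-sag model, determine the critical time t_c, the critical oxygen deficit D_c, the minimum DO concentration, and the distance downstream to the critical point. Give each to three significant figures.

With k_2/k_1 = 3.858 and 1 − D₀(k_2−k_1)/(k_1 L₀) = 0.9186,
t_c = ln(3.858 × 0.9186) / (1.47 − 0.381) = ln(3.544) / 1.089 = 1.265/1.089 = 1.162 d.
L(t_c) = L₀ e^(−k_1 t_c) = 54.4 × 0.6423 = 34.94 mg/L, and at the critical point k_2 D_c = k_1 L, so D_c = (0.381/1.47) × 34.94 = 9.056 mg/L.
Minimum DO = C_s − D_c = 9.97 − 9.056 = 0.9136 mg/L.
x_c = v t_c = 0.473 m/s × 1.162 d × 86400 s/d = 47480 m ≈ 47.5 km.

t_c ≈ 1.16 d; D_c ≈ 9.06 mg/L; min DO ≈ 0.914 mg/L; x_c ≈ 47.5 km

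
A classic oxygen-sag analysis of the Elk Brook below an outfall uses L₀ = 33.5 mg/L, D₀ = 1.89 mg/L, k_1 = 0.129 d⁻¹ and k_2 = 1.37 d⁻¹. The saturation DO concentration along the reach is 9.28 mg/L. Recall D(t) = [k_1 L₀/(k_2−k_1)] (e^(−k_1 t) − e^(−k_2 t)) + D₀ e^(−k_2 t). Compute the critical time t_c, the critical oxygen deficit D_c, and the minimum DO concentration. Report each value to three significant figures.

t_c = [1/(k_2−k_1)] ln[(k_2/k_1)(1 − D₀(k_2−k_1)/(k_1 L₀))]
= [1/(1.37−0.129)] ln[(1.37/0.129)(1 − 1.89×1.241/(0.129×33.5))]
= (1/1.241) ln[10.62 × 0.4573] = 0.8058 × ln(4.856) = 0.8058 × 1.580 = 1.273 d.
D_c = (k_1/k_2) L₀ e^(−k_1 t_c) = (0.129/1.37) × 33.5 × e^(−0.129×1.273) = 0.09416 × 33.5 × 0.8485 = 2.677 mg/L.
Minimum DO = C_s − D_c = 9.28 − 2.677 = 6.603 mg/L.

t_c ≈ 1.27 d; D_c ≈ 2.68 mg/L; min DO ≈ 6.60 mg/L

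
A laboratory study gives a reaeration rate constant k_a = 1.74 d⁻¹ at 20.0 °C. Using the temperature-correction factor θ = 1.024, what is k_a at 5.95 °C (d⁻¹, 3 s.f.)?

k_a(T₂) = k_a(T₁) · θ^(T₂−T₁) = 1.74 × 1.024^(5.95−20.0)
= 1.74 × 1.024^-14.1 = 1.74 × 0.7166 = 1.247 d⁻¹.

k_a ≈ 1.25 d⁻¹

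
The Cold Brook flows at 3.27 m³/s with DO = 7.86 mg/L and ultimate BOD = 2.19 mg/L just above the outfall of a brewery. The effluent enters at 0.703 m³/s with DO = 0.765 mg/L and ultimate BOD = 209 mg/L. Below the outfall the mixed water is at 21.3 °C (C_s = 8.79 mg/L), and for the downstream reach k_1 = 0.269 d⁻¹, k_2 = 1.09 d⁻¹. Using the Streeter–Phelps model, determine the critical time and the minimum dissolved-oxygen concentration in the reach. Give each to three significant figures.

Mixed DO = (3.27×7.86 + 0.703×0.765)/(3.27+0.703) = 26.24/3.973 = 6.605 mg/L.
Mixed L₀ = (3.27×2.19 + 0.703×209)/(3.973) = 154.1/3.973 = 38.78 mg/L.
Initial deficit D₀ = C_s − DO₀ = 8.79 − 6.605 = 2.185 mg/L.
t_c = (1/0.8210) ln[(1.09/0.269)(1 − 2.185×0.8210/(0.269×38.78))] = 1.218 × ln(3.355) = 1.474 d.
D_c = (0.269/1.09) × 38.78 × e^(−0.269×1.474) = 0.2468 × 38.78 × 0.6726 = 6.438 mg/L.
Minimum DO = 8.79 − 6.438 = 2.352 mg/L.

t_c ≈ 1.47 d; minimum DO ≈ 2.35 mg/L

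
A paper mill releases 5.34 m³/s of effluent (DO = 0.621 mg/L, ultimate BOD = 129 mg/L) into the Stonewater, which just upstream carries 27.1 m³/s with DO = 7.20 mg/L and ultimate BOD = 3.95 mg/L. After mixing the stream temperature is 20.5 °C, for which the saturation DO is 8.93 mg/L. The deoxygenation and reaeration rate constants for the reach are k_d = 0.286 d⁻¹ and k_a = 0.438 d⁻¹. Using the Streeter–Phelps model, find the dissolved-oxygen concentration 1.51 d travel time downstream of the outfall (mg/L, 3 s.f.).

Mixed DO = (27.1×7.20 + 5.34×0.621)/(27.1+5.34) = 198.4/32.44 = 6.117 mg/L.
Mixed L₀ = (27.1×3.95 + 5.34×129)/(32.44) = 795.9/32.44 = 24.53 mg/L.
Initial deficit D₀ = C_s − DO₀ = 8.93 − 6.117 = 2.813 mg/L.
D(1.51) = [0.286×24.53/(0.438−0.286)](e^(−0.286×1.51) − e^(−0.438×1.51)) + 2.813 e^(−0.438×1.51)
= 46.16 × (0.6493 − 0.5161) + 2.813 × 0.5161 = 7.599 mg/L.
DO = 8.93 − 7.599 = 1.331 mg/L.

DO ≈ 1.33 mg/L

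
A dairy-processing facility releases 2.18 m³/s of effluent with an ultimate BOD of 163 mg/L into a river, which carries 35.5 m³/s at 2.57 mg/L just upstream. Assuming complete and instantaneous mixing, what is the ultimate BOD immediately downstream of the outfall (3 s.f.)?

Flow-weighted mixing: C = (Q_r C_r + Q_w C_w)/(Q_r + Q_w)
= (35.5×2.57 + 2.18×163)/(35.5 + 2.18) = 446.6/37.68 = 11.85 mg/L.

11.9 mg/L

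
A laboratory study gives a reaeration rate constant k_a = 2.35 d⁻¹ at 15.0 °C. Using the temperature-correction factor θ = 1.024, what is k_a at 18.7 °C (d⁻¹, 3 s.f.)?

k_a(T₂) = k_a(T₁) · θ^(T₂−T₁) = 2.35 × 1.024^(18.7−15.0)
= 2.35 × 1.024^3.70 = 2.35 × 1.092 = 2.566 d⁻¹.

k_a ≈ 2.57 d⁻¹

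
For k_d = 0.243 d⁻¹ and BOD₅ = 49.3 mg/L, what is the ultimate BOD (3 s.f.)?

BOD₅ = L₀(1 − e^(−5k_d)) ⇒ L₀ = BOD₅ / (1 − e^(−5×0.243))
= 49.3 / (1 − 0.2967) = 49.3 / 0.7033 = 70.10 mg/L.

L₀ ≈ 70.1 mg/L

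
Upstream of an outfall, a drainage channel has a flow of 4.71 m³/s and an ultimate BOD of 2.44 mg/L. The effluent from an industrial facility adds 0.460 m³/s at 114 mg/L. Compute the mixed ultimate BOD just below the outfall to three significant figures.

12.4 mg/L

Flow-weighted mixing: C = (Q_r C_r + Q_w C_w)/(Q_r + Q_w)
= (4.71×2.44 + 0.460×114)/(4.71 + 0.460) = 63.93/5.170 = 12.37 mg/L.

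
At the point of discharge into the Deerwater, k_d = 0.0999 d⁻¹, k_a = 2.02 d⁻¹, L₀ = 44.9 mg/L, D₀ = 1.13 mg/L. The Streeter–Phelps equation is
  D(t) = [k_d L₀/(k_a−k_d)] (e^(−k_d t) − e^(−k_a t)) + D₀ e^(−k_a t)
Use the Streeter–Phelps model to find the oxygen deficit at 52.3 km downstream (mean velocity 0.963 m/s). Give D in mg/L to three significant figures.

Travel time t = x/v = 52.3 km / (0.963 m/s) = 52300 m / 0.963 m/s = 54310 s = 0.6286 d.
k_d L₀/(k_a−k_d) = 0.0999×44.9/(2.02−0.0999) = 4.486/1.920 = 2.336 mg/L.
e^(−k_d t) = e^(−0.0999×0.6286) = 0.9391; e^(−k_a t) = e^(−2.02×0.6286) = 0.2809.
D = 2.336 × (0.9391 − 0.2809) + 1.13 × 0.2809 = 1.538 + 0.3174 = 1.855 mg/L.

D ≈ 1.86 mg/L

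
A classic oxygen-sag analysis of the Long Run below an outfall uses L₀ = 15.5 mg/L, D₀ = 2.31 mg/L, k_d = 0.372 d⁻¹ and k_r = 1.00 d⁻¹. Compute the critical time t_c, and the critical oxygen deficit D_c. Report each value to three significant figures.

t_c = [1/(k_r−k_d)] ln[(k_r/k_d)(1 − D₀(k_r−k_d)/(k_d L₀))]
= [1/(1.00−0.372)] ln[(1.00/0.372)(1 − 2.31×0.6280/(0.372×15.5))]
= (1/0.6280) ln[2.688 × 0.7484] = 1.592 × ln(2.012) = 1.592 × 0.6991 = 1.113 d.
L(t_c) = L₀ e^(−k_d t_c) = 15.5 × 0.6609 = 10.24 mg/L, and at the critical point k_r D_c = k_d L, so D_c = (0.372/1.00) × 10.24 = 3.811 mg/L.

t_c ≈ 1.11 d; D_c ≈ 3.81 mg/L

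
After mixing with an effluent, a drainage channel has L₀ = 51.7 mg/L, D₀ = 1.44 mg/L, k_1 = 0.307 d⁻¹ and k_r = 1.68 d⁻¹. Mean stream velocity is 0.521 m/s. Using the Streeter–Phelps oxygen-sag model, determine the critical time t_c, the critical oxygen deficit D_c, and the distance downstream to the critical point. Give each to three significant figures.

At the critical point dD/dt = 0, so k_1 L₀ e^(−k_1 t) = k_r D. Substituting D(t) from the Streeter–Phelps equation and solving for t gives
t_c = ln[(k_r/k_1)(1 − D₀(k_r−k_1)/(k_1 L₀))] / (k_r−k_1).
Here k_r−k_1 = 1.373 d⁻¹ and 1 − D₀(k_r−k_1)/(k_1 L₀) = 1 − 1.44×1.373/(0.307×51.7) = 0.8754, so
t_c = ln(5.472 × 0.8754) / 1.373 = 1.567 / 1.373 = 1.141 d.
L(t_c) = L₀ e^(−k_1 t_c) = 51.7 × 0.7045 = 36.42 mg/L, and at the critical point k_r D_c = k_1 L, so D_c = (0.307/1.68) × 36.42 = 6.656 mg/L.
x_c = v t_c = 0.521 m/s × 1.141 d × 86400 s/d = 51360 m ≈ 51.4 km.

t_c ≈ 1.14 d; D_c ≈ 6.66 mg/L; x_c ≈ 51.4 km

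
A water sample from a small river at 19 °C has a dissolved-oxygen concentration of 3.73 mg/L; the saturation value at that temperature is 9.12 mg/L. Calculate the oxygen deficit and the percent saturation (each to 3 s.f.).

D = C_s − C = 9.12 − 3.73 = 5.39 mg/L.
% saturation = 3.73/9.12 × 100 = 40.9 %.

D ≈ 5.39 mg/L; 40.9 % saturation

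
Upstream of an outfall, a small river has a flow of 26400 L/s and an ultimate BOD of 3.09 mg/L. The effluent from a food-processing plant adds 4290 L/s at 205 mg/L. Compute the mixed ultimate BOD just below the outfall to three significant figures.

31.3 mg/L

Flow-weighted mixing: C = (Q_r C_r + Q_w C_w)/(Q_r + Q_w)
= (26400×3.09 + 4290×205)/(26400 + 4290) = 961000/30690 = 31.31 mg/L.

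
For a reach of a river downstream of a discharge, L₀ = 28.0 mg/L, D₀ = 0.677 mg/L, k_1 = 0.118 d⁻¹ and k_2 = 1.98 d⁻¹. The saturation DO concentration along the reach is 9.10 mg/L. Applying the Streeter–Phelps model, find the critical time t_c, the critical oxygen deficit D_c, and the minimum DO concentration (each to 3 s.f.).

At the critical point dD/dt = 0, so k_1 L₀ e^(−k_1 t) = k_2 D. Substituting D(t) from the Streeter–Phelps equation and solving for t gives
t_c = ln[(k_2/k_1)(1 − D₀(k_2−k_1)/(k_1 L₀))] / (k_2−k_1).
Here k_2−k_1 = 1.862 d⁻¹ and 1 − D₀(k_2−k_1)/(k_1 L₀) = 1 − 0.677×1.862/(0.118×28.0) = 0.6185, so
t_c = ln(16.78 × 0.6185) / 1.862 = 2.340 / 1.862 = 1.257 d.
D_c = (k_1/k_2) L₀ e^(−k_1 t_c) = (0.118/1.98) × 28.0 × e^(−0.118×1.257) = 0.05960 × 28.0 × 0.8622 = 1.439 mg/L.
Minimum DO = C_s − D_c = 9.10 − 1.439 = 7.661 mg/L.

t_c ≈ 1.26 d; D_c ≈ 1.44 mg/L; min DO ≈ 7.66 mg/L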